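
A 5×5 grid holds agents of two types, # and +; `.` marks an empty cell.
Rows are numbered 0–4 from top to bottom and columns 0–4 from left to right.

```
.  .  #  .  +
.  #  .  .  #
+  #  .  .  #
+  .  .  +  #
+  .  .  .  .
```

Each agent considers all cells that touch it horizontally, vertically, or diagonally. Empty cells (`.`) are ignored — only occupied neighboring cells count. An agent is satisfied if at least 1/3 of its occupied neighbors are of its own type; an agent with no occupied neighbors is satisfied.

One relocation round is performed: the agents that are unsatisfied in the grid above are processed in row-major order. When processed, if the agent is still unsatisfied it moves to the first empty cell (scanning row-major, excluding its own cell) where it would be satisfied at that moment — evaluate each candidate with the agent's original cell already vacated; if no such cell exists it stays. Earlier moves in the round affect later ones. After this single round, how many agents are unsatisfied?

Initially unsatisfied (in order): (0,4), (3,3).
  (0,4) → (1,0).
  (3,3) → (0,0).
Resulting grid:
+ . # . .
+ # . . #
+ # . . #
+ . . . #
+ . . . .
Unsatisfied now: (2,1).

1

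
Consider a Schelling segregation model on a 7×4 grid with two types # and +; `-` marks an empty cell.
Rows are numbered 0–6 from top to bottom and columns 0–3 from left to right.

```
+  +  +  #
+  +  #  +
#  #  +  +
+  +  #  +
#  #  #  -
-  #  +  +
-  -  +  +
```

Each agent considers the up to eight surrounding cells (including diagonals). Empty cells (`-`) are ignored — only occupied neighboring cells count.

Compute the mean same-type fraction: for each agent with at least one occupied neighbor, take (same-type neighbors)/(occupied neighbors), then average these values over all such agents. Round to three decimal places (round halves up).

0.545

Row 0: (0,0)+ 3/3 · (0,1)+ 4/5 · (0,2)+ 3/5 · (0,3)# 1/3
Row 1: (1,0)+ 3/5 · (1,1)+ 5/8 · (1,2)# 2/8 · (1,3)+ 3/5
Row 2: (2,0)# 1/5 · (2,1)# 3/8 · (2,2)+ 5/8 · (2,3)+ 3/5
Row 3: (3,0)+ 1/5 · (3,1)+ 2/8 · (3,2)# 3/7 · (3,3)+ 2/4
Row 4: (4,0)# 2/4 · (4,1)# 4/7 · (4,2)# 3/7
Row 5: (5,1)# 3/5 · (5,2)+ 3/6 · (5,3)+ 3/4
Row 6: (6,2)+ 3/4 · (6,3)+ 3/3
Sum over 24 agents: 3/3 + 4/5 + 3/5 + 1/3 + 3/5 + 5/8 + 2/8 + 3/5 + 1/5 + 3/8 + 5/8 + 3/5 + 1/5 + 2/8 + 3/7 + 2/4 + 2/4 + 4/7 + 3/7 + 3/5 + 3/6 + 3/4 + 3/4 + 3/3 = 10993/840; mean = 10993/840 ÷ 24 = 10993/20160 = 0.545287… → 0.545.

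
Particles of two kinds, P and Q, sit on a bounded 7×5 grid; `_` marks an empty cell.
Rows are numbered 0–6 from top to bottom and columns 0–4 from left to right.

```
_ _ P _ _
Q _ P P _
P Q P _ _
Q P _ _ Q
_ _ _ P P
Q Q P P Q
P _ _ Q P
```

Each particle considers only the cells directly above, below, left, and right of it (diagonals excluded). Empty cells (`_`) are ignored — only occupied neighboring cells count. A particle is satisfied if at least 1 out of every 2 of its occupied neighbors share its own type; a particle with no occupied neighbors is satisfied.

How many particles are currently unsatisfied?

(0,2)P 1/1 satisfied
(1,0)Q 0/1 not
(1,2)P 3/3 satisfied
(1,3)P 1/1 satisfied
(2,0)P 0/3 not
(2,1)Q 0/3 not
(2,2)P 1/2 satisfied
(3,0)Q 0/2 not
(3,1)P 0/2 not
(3,4)Q 0/1 not
(4,3)P 2/2 satisfied
(4,4)P 1/3 not
(5,0)Q 1/2 satisfied
(5,1)Q 1/2 satisfied
(5,2)P 1/2 satisfied
(5,3)P 2/4 satisfied
(5,4)Q 0/3 not
(6,0)P 0/1 not
(6,3)Q 0/2 not
(6,4)P 0/2 not
Unsatisfied: (1,0), (2,0), (2,1), (3,0), (3,1), (3,4), (4,4), (5,4), (6,0), (6,3), (6,4) — 11 in total.

11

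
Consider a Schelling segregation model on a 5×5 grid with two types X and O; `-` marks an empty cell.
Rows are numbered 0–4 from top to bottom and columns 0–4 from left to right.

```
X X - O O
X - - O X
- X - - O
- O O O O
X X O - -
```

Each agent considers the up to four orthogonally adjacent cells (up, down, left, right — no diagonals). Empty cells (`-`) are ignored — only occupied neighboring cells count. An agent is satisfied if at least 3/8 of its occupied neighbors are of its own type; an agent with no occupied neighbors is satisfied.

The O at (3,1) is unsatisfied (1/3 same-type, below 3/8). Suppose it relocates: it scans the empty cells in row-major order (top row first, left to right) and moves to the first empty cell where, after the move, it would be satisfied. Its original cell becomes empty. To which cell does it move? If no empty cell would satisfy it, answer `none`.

Vacating (3,1). Empty cells in order:
  (0,2): 1/2 same-type → satisfied — stop here.

(0,2)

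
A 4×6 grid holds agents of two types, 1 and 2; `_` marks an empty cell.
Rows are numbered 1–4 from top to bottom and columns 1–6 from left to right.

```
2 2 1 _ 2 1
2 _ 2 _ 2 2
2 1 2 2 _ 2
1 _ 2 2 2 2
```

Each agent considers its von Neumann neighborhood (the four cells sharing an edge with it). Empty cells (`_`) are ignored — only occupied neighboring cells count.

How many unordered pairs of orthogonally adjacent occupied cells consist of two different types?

7

Scan each occupied cell's neighbors to the right and below so each pair is counted once.
From row 1: 4 unlike of 7 pairs (running 4/7).
From row 2: 0 unlike of 4 pairs (running 4/11).
From row 3: 3 unlike of 7 pairs (running 7/18).
From row 4: 0 unlike of 3 pairs (running 7/21).
Total adjacent occupied pairs: 21; unlike-type pairs: 7.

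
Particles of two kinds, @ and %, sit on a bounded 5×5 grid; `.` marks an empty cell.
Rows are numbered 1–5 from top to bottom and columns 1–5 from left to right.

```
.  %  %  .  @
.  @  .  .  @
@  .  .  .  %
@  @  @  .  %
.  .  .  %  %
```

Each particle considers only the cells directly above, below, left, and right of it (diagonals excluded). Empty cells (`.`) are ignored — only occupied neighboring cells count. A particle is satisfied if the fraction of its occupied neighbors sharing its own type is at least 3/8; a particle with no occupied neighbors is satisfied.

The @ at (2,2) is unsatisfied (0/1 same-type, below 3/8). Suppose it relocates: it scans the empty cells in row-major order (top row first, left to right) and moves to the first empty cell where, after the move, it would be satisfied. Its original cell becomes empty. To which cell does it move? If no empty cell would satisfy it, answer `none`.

Vacating (2,2). Empty cells in order:
  (1,1): 0/1 same-type → still unsatisfied.
  (1,4): 1/2 same-type → satisfied — stop here.

(1,4)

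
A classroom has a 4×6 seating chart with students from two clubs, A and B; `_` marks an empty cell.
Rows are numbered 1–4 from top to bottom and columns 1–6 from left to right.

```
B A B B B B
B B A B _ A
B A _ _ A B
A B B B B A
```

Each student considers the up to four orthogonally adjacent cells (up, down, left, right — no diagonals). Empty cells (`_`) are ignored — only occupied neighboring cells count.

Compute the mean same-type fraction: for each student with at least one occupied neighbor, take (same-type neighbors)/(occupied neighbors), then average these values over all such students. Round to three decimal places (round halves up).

0.385

Row 1: (1,1)B 1/2 · (1,2)A 0/3 · (1,3)B 1/3 · (1,4)B 3/3 · (1,5)B 2/2 · (1,6)B 1/2
Row 2: (2,1)B 3/3 · (2,2)B 1/4 · (2,3)A 0/3 · (2,4)B 1/2 · (2,6)A 0/2
Row 3: (3,1)B 1/3 · (3,2)A 0/3 · (3,5)A 0/2 · (3,6)B 0/3
Row 4: (4,1)A 0/2 · (4,2)B 1/3 · (4,3)B 2/2 · (4,4)B 2/2 · (4,5)B 1/3 · (4,6)A 0/2
Sum over 21 students: 1/2 + 0/3 + 1/3 + 3/3 + 2/2 + 1/2 + 3/3 + 1/4 + 0/3 + 1/2 + 0/2 + 1/3 + 0/3 + 0/2 + 0/3 + 0/2 + 1/3 + 2/2 + 2/2 + 1/3 + 0/2 = 97/12; mean = 97/12 ÷ 21 = 97/252 = 0.384920… → 0.385.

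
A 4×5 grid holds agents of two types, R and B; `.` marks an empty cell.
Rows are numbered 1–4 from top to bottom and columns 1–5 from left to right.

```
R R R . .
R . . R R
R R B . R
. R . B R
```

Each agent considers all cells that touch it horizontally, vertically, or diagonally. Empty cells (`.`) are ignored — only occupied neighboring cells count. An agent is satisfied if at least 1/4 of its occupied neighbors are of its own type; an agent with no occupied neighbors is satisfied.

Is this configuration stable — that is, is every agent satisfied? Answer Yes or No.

Row 1: (1,1)R 2/2 ✓ · (1,2)R 3/3 ✓ · (1,3)R 2/2 ✓
Row 2: (2,1)R 4/4 ✓ · (2,4)R 3/4 ✓ · (2,5)R 2/2 ✓
Row 3: (3,1)R 3/3 ✓ · (3,2)R 3/4 ✓ · (3,3)B 1/4 ✓ · (3,5)R 3/4 ✓
Row 4: (4,2)R 2/3 ✓ · (4,4)B 1/3 ✓ · (4,5)R 1/2 ✓
All meet the threshold, so the configuration is stable.

Yes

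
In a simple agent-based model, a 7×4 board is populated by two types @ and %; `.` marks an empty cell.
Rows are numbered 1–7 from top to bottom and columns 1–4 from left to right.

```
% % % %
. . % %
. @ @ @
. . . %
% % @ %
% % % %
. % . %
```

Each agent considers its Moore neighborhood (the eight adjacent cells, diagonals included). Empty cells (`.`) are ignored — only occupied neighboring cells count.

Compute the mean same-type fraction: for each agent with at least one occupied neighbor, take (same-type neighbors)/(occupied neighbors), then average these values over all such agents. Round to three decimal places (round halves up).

0.728

(1,1)% 1/1
(1,2)% 3/3
(1,3)% 4/4
(1,4)% 3/3
(2,3)% 4/7
(2,4)% 3/5
(3,2)@ 1/2
(3,3)@ 2/5
(3,4)@ 1/4
(4,4)% 1/4
(5,1)% 3/3
(5,2)% 4/5
(5,3)@ 0/6
(5,4)% 3/4
(6,1)% 4/4
(6,2)% 5/6
(6,3)% 6/7
(6,4)% 3/4
(7,2)% 3/3
(7,4)% 2/2
Sum over 20 agents: 1/1 + 3/3 + 4/4 + 3/3 + 4/7 + 3/5 + 1/2 + 2/5 + 1/4 + 1/4 + 3/3 + 4/5 + 0/6 + 3/4 + 4/4 + 5/6 + 6/7 + 3/4 + 3/3 + 2/2 = 1529/105; mean = 1529/105 ÷ 20 = 1529/2100 = 0.728095… → 0.728.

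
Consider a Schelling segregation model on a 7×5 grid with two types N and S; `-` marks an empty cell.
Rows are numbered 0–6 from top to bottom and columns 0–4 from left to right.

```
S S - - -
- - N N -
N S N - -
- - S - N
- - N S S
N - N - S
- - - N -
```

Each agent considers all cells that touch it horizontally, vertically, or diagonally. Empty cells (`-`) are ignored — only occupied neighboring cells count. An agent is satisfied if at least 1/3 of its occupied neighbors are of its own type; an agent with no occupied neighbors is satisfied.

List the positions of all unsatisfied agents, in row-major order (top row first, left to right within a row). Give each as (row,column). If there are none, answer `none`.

(0,0)S 1/1 ✓
(0,1)S 1/2 ✓
(1,2)N 2/4 ✓
(1,3)N 2/2 ✓
(2,0)N 0/1 ✗
(2,1)S 1/4 ✗
(2,2)N 2/4 ✓
(3,2)S 2/4 ✓
(3,4)N 0/2 ✗
(4,2)N 1/3 ✓
(4,3)S 3/6 ✓
(4,4)S 2/3 ✓
(5,0)N 0/0 ✓
(5,2)N 2/3 ✓
(5,4)S 2/3 ✓
(6,3)N 1/2 ✓

(2,0), (2,1), (3,4)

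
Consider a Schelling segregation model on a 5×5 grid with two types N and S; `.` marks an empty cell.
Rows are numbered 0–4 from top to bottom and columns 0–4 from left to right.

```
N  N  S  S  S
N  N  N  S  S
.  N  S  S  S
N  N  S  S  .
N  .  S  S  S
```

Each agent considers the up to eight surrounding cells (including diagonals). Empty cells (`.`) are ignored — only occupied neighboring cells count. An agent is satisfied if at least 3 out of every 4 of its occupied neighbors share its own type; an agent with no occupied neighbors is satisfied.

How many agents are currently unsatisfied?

(0,0)N 3/3 satisfied
(0,1)N 4/5 satisfied
(0,2)S 2/5 not
(0,3)S 4/5 satisfied
(0,4)S 3/3 satisfied
(1,0)N 4/4 satisfied
(1,1)N 5/7 not
(1,2)N 3/8 not
(1,3)S 7/8 satisfied
(1,4)S 5/5 satisfied
(2,1)N 5/7 not
(2,2)S 4/8 not
(2,3)S 6/7 satisfied
(2,4)S 4/4 satisfied
(3,0)N 3/3 satisfied
(3,1)N 3/6 not
(3,2)S 5/7 not
(3,3)S 7/7 satisfied
(4,0)N 2/2 satisfied
(4,2)S 3/4 satisfied
(4,3)S 4/4 satisfied
(4,4)S 2/2 satisfied
Unsatisfied: (0,2), (1,1), (1,2), (2,1), (2,2), (3,1), (3,2) — 7 in total.

7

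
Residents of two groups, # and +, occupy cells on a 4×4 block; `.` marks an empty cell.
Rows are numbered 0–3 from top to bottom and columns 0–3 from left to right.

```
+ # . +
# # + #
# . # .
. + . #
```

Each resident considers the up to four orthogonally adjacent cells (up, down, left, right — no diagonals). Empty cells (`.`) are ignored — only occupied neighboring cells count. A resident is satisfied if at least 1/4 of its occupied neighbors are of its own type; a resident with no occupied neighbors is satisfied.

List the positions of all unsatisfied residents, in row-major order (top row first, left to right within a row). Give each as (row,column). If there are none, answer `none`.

(0,0)+ 0/2 not
(0,1)# 1/2 satisfied
(0,3)+ 0/1 not
(1,0)# 2/3 satisfied
(1,1)# 2/3 satisfied
(1,2)+ 0/3 not
(1,3)# 0/2 not
(2,0)# 1/1 satisfied
(2,2)# 0/1 not
(3,1)+ 0/0 satisfied
(3,3)# 0/0 satisfied

(0,0), (0,3), (1,2), (1,3), (2,2)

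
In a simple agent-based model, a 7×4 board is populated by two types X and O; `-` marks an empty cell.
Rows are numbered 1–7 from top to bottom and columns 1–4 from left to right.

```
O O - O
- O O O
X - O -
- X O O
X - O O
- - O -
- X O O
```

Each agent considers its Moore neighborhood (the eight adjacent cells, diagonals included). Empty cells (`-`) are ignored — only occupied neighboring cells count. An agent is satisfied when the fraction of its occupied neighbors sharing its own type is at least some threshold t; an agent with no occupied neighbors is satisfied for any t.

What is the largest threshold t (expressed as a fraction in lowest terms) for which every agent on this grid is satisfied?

Row 1: (1,1)O 2/2 · (1,2)O 3/3 · (1,4)O 2/2
Row 2: (2,2)O 4/5 · (2,3)O 5/5 · (2,4)O 3/3
Row 3: (3,1)X 1/2 · (3,3)O 5/6
Row 4: (4,2)X 2/5 · (4,3)O 4/5 · (4,4)O 4/4
Row 5: (5,1)X 1/1 · (5,3)O 4/5 · (5,4)O 4/4
Row 6: (6,3)O 4/5
Row 7: (7,2)X 0/2 · (7,3)O 2/3 · (7,4)O 2/2
The smallest same-type fraction is 0/2 at (7,2), which reduces to 0/1. Any threshold above that leaves this agent unsatisfied.

0/1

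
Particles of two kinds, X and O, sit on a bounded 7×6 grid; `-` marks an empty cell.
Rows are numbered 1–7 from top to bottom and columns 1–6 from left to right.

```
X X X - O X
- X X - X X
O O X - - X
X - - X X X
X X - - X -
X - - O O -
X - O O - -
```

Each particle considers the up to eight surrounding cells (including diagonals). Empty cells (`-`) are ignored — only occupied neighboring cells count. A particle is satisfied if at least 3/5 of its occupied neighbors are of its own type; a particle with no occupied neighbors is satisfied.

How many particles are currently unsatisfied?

(1,1)X 2/2 ok
(1,2)X 4/4 ok
(1,3)X 3/3 ok
(1,5)O 0/3 unhappy
(1,6)X 2/3 ok
(2,2)X 5/7 ok
(2,3)X 4/5 ok
(2,5)X 3/4 ok
(2,6)X 3/4 ok
(3,1)O 1/3 unhappy
(3,2)O 1/5 unhappy
(3,3)X 3/4 ok
(3,6)X 4/4 ok
(4,1)X 2/4 unhappy
(4,4)X 3/3 ok
(4,5)X 4/4 ok
(4,6)X 3/3 ok
(5,1)X 3/3 ok
(5,2)X 3/3 ok
(5,5)X 3/5 ok
(6,1)X 3/3 ok
(6,4)O 3/4 ok
(6,5)O 2/3 ok
(7,1)X 1/1 ok
(7,3)O 2/2 ok
(7,4)O 3/3 ok
Unsatisfied: (1,5), (3,1), (3,2), (4,1) — 4 in total.

4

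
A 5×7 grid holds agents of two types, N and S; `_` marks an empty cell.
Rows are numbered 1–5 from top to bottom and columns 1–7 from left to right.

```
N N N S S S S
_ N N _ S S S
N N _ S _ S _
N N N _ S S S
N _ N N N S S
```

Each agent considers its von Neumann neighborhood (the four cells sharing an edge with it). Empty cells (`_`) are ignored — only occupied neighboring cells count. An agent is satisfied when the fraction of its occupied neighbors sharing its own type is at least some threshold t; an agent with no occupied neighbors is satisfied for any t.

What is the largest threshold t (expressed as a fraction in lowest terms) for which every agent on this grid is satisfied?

1/3

(1,1)N 1/1
(1,2)N 3/3
(1,3)N 2/3
(1,4)S 1/2
(1,5)S 3/3
(1,6)S 3/3
(1,7)S 2/2
(2,2)N 3/3
(2,3)N 2/2
(2,5)S 2/2
(2,6)S 4/4
(2,7)S 2/2
(3,1)N 2/2
(3,2)N 3/3
(3,4)S — no occupied neighbors
(3,6)S 2/2
(4,1)N 3/3
(4,2)N 3/3
(4,3)N 2/2
(4,5)S 1/2
(4,6)S 4/4
(4,7)S 2/2
(5,1)N 1/1
(5,3)N 2/2
(5,4)N 2/2
(5,5)N 1/3
(5,6)S 2/3
(5,7)S 2/2
The smallest same-type fraction is 1/3 at (5,5), which reduces to 1/3. Any threshold above that leaves this agent unsatisfied.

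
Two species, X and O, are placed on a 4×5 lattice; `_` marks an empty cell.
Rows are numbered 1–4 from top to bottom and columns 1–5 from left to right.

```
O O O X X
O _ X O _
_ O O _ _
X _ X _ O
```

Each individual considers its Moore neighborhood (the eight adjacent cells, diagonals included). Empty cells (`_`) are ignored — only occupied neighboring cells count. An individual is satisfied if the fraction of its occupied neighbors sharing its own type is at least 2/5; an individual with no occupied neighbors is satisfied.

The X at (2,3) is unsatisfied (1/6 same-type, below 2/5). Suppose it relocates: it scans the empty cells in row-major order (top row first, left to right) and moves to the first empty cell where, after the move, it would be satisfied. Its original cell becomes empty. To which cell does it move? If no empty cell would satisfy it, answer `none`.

Vacating (2,3). Empty cells in order:
  (2,2): 0/6 same-type → still unsatisfied.
  (2,5): 2/3 same-type → satisfied — stop here.

(2,5)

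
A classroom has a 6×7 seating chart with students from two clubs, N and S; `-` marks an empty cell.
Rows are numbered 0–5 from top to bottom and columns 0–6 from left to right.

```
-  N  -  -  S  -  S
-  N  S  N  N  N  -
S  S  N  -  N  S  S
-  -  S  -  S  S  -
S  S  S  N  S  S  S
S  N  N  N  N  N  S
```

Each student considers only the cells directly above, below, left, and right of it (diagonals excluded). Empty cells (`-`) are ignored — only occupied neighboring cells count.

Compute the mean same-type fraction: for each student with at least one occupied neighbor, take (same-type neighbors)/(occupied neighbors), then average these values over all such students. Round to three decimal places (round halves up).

0.572

Row 0: (0,1)N 1/1 · (0,4)S 0/1 · (0,6)S — no occupied neighbors
Row 1: (1,1)N 1/3 · (1,2)S 0/3 · (1,3)N 1/2 · (1,4)N 3/4 · (1,5)N 1/2
Row 2: (2,0)S 1/1 · (2,1)S 1/3 · (2,2)N 0/3 · (2,4)N 1/3 · (2,5)S 2/4 · (2,6)S 1/1
Row 3: (3,2)S 1/2 · (3,4)S 2/3 · (3,5)S 3/3
Row 4: (4,0)S 2/2 · (4,1)S 2/3 · (4,2)S 2/4 · (4,3)N 1/3 · (4,4)S 2/4 · (4,5)S 3/4 · (4,6)S 2/2
Row 5: (5,0)S 1/2 · (5,1)N 1/3 · (5,2)N 2/3 · (5,3)N 3/3 · (5,4)N 2/3 · (5,5)N 1/3 · (5,6)S 1/2
Sum over 30 students: 1/1 + 0/1 + 1/3 + 0/3 + 1/2 + 3/4 + 1/2 + 1/1 + 1/3 + 0/3 + 1/3 + 2/4 + 1/1 + 1/2 + 2/3 + 3/3 + 2/2 + 2/3 + 2/4 + 1/3 + 2/4 + 3/4 + 2/2 + 1/2 + 1/3 + 2/3 + 3/3 + 2/3 + 1/3 + 1/2 = 103/6; mean = 103/6 ÷ 30 = 103/180 = 0.572222… → 0.572.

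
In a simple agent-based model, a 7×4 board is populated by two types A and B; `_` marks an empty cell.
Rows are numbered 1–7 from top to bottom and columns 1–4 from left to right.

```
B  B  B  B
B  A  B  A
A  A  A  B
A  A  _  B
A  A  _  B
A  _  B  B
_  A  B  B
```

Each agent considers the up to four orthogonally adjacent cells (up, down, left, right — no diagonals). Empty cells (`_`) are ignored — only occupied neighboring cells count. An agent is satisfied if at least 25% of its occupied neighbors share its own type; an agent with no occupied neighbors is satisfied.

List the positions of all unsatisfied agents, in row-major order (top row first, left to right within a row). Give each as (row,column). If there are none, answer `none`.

(1,1)B 2/2 ok
(1,2)B 2/3 ok
(1,3)B 3/3 ok
(1,4)B 1/2 ok
(2,1)B 1/3 ok
(2,2)A 1/4 ok
(2,3)B 1/4 ok
(2,4)A 0/3 unhappy
(3,1)A 2/3 ok
(3,2)A 4/4 ok
(3,3)A 1/3 ok
(3,4)B 1/3 ok
(4,1)A 3/3 ok
(4,2)A 3/3 ok
(4,4)B 2/2 ok
(5,1)A 3/3 ok
(5,2)A 2/2 ok
(5,4)B 2/2 ok
(6,1)A 1/1 ok
(6,3)B 2/2 ok
(6,4)B 3/3 ok
(7,2)A 0/1 unhappy
(7,3)B 2/3 ok
(7,4)B 2/2 ok

(2,4), (7,2)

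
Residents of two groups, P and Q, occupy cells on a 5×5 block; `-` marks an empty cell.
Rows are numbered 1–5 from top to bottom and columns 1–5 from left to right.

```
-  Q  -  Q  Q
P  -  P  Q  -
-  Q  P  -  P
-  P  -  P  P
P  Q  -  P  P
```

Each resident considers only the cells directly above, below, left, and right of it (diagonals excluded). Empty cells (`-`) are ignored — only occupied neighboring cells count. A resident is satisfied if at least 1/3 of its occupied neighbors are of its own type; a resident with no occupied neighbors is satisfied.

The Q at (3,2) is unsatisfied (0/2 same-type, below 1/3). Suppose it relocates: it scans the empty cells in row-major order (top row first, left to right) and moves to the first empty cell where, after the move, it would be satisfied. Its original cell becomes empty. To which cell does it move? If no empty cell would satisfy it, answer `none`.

Vacating (3,2). Empty cells in order:
  (1,1): 1/2 same-type → satisfied — stop here.

(1,1)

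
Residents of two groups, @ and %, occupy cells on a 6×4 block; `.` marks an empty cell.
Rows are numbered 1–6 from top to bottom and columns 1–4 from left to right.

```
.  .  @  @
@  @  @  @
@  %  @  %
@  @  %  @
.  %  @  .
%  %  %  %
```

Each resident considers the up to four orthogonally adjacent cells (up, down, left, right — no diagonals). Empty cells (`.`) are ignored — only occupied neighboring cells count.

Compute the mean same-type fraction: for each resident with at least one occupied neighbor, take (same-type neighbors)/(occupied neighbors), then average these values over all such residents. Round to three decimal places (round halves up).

0.575

(1,3)@ 2/2
(1,4)@ 2/2
(2,1)@ 2/2
(2,2)@ 2/3
(2,3)@ 4/4
(2,4)@ 2/3
(3,1)@ 2/3
(3,2)% 0/4
(3,3)@ 1/4
(3,4)% 0/3
(4,1)@ 2/2
(4,2)@ 1/4
(4,3)% 0/4
(4,4)@ 0/2
(5,2)% 1/3
(5,3)@ 0/3
(6,1)% 1/1
(6,2)% 3/3
(6,3)% 2/3
(6,4)% 1/1
Sum over 20 residents: 2/2 + 2/2 + 2/2 + 2/3 + 4/4 + 2/3 + 2/3 + 0/4 + 1/4 + 0/3 + 2/2 + 1/4 + 0/4 + 0/2 + 1/3 + 0/3 + 1/1 + 3/3 + 2/3 + 1/1 = 23/2; mean = 23/2 ÷ 20 = 23/40 = 0.575 → 0.575.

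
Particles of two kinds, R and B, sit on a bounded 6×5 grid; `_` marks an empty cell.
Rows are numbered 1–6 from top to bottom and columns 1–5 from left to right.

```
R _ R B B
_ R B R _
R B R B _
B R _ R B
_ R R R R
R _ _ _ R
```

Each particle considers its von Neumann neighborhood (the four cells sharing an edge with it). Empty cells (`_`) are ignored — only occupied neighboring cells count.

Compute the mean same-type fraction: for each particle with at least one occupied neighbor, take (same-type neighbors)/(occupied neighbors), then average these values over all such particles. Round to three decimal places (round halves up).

0.351

Row 1: (1,1)R — no occupied neighbors · (1,3)R 0/2 · (1,4)B 1/3 · (1,5)B 1/1
Row 2: (2,2)R 0/2 · (2,3)B 0/4 · (2,4)R 0/3
Row 3: (3,1)R 0/2 · (3,2)B 0/4 · (3,3)R 0/3 · (3,4)B 0/3
Row 4: (4,1)B 0/2 · (4,2)R 1/3 · (4,4)R 1/3 · (4,5)B 0/2
Row 5: (5,2)R 2/2 · (5,3)R 2/2 · (5,4)R 3/3 · (5,5)R 2/3
Row 6: (6,1)R — no occupied neighbors · (6,5)R 1/1
Sum over 19 particles: 0/2 + 1/3 + 1/1 + 0/2 + 0/4 + 0/3 + 0/2 + 0/4 + 0/3 + 0/3 + 0/2 + 1/3 + 1/3 + 0/2 + 2/2 + 2/2 + 3/3 + 2/3 + 1/1 = 20/3; mean = 20/3 ÷ 19 = 20/57 = 0.350877… → 0.351.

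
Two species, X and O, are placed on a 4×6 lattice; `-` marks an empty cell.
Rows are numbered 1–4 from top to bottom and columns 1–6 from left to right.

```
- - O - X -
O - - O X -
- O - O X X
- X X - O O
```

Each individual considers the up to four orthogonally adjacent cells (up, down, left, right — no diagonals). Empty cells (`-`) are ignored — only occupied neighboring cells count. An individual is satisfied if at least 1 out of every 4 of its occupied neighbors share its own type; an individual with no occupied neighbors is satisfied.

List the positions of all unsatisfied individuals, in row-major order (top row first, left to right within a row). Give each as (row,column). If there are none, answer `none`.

(1,3)O 0/0 satisfied
(1,5)X 1/1 satisfied
(2,1)O 0/0 satisfied
(2,4)O 1/2 satisfied
(2,5)X 2/3 satisfied
(3,2)O 0/1 not
(3,4)O 1/2 satisfied
(3,5)X 2/4 satisfied
(3,6)X 1/2 satisfied
(4,2)X 1/2 satisfied
(4,3)X 1/1 satisfied
(4,5)O 1/2 satisfied
(4,6)O 1/2 satisfied

(3,2)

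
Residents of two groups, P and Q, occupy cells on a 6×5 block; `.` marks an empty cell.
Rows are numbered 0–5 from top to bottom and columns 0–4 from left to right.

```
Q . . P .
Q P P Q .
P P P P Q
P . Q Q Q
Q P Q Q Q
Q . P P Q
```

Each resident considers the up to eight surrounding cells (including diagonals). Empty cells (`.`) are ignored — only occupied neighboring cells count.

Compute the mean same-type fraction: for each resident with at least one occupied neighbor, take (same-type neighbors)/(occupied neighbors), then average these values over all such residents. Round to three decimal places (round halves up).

(0,0)Q 1/2
(0,3)P 1/2
(1,0)Q 1/4
(1,1)P 4/6
(1,2)P 5/6
(1,3)Q 1/5
(2,0)P 3/4
(2,1)P 5/7
(2,2)P 4/7
(2,3)P 2/7
(2,4)Q 3/4
(3,0)P 3/4
(3,2)Q 3/7
(3,3)Q 6/8
(3,4)Q 4/5
(4,0)Q 1/3
(4,1)P 2/6
(4,2)Q 3/6
(4,3)Q 6/8
(4,4)Q 4/5
(5,0)Q 1/2
(5,2)P 2/4
(5,3)P 1/5
(5,4)Q 2/3
Sum over 24 residents: 1/2 + 1/2 + 1/4 + 4/6 + 5/6 + 1/5 + 3/4 + 5/7 + 4/7 + 2/7 + 3/4 + 3/4 + 3/7 + 6/8 + 4/5 + 1/3 + 2/6 + 3/6 + 6/8 + 4/5 + 1/2 + 2/4 + 1/5 + 2/3 = 40/3; mean = 40/3 ÷ 24 = 5/9 = 0.555555… → 0.556.

0.556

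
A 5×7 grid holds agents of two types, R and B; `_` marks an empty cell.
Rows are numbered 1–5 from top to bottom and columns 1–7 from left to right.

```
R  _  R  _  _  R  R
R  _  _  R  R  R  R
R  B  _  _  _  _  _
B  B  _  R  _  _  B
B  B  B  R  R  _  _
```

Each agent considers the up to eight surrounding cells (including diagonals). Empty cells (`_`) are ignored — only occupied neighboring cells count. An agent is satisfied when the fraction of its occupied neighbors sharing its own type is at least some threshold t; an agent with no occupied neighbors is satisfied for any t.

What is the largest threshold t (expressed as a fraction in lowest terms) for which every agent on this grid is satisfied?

(1,1)R 1/1
(1,3)R 1/1
(1,6)R 4/4
(1,7)R 3/3
(2,1)R 2/3
(2,4)R 2/2
(2,5)R 3/3
(2,6)R 4/4
(2,7)R 3/3
(3,1)R 1/4
(3,2)B 2/4
(4,1)B 4/5
(4,2)B 5/6
(4,4)R 2/3
(4,7)B — no occupied neighbors
(5,1)B 3/3
(5,2)B 4/4
(5,3)B 2/4
(5,4)R 2/3
(5,5)R 2/2
The smallest same-type fraction is 1/4 at (3,1), which reduces to 1/4. Any threshold above that leaves this agent unsatisfied.

1/4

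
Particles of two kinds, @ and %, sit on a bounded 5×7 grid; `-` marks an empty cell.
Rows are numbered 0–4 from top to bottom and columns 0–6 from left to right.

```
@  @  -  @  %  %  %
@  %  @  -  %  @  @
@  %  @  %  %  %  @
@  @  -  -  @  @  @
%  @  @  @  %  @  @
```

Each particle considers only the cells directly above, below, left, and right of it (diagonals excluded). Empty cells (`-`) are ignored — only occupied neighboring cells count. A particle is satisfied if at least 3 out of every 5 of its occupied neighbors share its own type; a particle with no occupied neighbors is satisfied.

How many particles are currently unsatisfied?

14

Row 0: (0,0)@ 2/2 satisfied · (0,1)@ 1/2 not · (0,3)@ 0/1 not · (0,4)% 2/3 satisfied · (0,5)% 2/3 satisfied · (0,6)% 1/2 not
Row 1: (1,0)@ 2/3 satisfied · (1,1)% 1/4 not · (1,2)@ 1/2 not · (1,4)% 2/3 satisfied · (1,5)@ 1/4 not · (1,6)@ 2/3 satisfied
Row 2: (2,0)@ 2/3 satisfied · (2,1)% 1/4 not · (2,2)@ 1/3 not · (2,3)% 1/2 not · (2,4)% 3/4 satisfied · (2,5)% 1/4 not · (2,6)@ 2/3 satisfied
Row 3: (3,0)@ 2/3 satisfied · (3,1)@ 2/3 satisfied · (3,4)@ 1/3 not · (3,5)@ 3/4 satisfied · (3,6)@ 3/3 satisfied
Row 4: (4,0)% 0/2 not · (4,1)@ 2/3 satisfied · (4,2)@ 2/2 satisfied · (4,3)@ 1/2 not · (4,4)% 0/3 not · (4,5)@ 2/3 satisfied · (4,6)@ 2/2 satisfied
Unsatisfied: (0,1), (0,3), (0,6), (1,1), (1,2), (1,5), (2,1), (2,2), (2,3), (2,5), (3,4), (4,0), (4,3), (4,4) — 14 in total.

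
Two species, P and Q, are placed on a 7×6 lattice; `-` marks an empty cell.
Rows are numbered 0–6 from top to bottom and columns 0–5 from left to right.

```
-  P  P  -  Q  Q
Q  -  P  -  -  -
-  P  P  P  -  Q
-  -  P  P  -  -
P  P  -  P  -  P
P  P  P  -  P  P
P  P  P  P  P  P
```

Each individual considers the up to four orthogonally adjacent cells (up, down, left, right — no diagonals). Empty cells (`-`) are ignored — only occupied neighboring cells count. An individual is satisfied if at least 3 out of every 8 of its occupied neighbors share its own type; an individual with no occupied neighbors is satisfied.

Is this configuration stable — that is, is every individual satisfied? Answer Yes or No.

Yes

(0,1)P 1/1 ✓
(0,2)P 2/2 ✓
(0,4)Q 1/1 ✓
(0,5)Q 1/1 ✓
(1,0)Q 0/0 ✓
(1,2)P 2/2 ✓
(2,1)P 1/1 ✓
(2,2)P 4/4 ✓
(2,3)P 2/2 ✓
(2,5)Q 0/0 ✓
(3,2)P 2/2 ✓
(3,3)P 3/3 ✓
(4,0)P 2/2 ✓
(4,1)P 2/2 ✓
(4,3)P 1/1 ✓
(4,5)P 1/1 ✓
(5,0)P 3/3 ✓
(5,1)P 4/4 ✓
(5,2)P 2/2 ✓
(5,4)P 2/2 ✓
(5,5)P 3/3 ✓
(6,0)P 2/2 ✓
(6,1)P 3/3 ✓
(6,2)P 3/3 ✓
(6,3)P 2/2 ✓
(6,4)P 3/3 ✓
(6,5)P 2/2 ✓
All meet the threshold, so the configuration is stable.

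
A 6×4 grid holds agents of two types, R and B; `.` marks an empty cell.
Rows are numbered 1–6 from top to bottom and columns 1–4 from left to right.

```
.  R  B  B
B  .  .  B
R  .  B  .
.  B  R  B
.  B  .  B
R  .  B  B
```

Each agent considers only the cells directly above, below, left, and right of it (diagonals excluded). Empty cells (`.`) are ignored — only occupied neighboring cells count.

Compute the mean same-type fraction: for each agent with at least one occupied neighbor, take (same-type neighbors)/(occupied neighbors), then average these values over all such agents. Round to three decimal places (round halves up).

Row 1: (1,2)R 0/1 · (1,3)B 1/2 · (1,4)B 2/2
Row 2: (2,1)B 0/1 · (2,4)B 1/1
Row 3: (3,1)R 0/1 · (3,3)B 0/1
Row 4: (4,2)B 1/2 · (4,3)R 0/3 · (4,4)B 1/2
Row 5: (5,2)B 1/1 · (5,4)B 2/2
Row 6: (6,1)R — no occupied neighbors · (6,3)B 1/1 · (6,4)B 2/2
Sum over 14 agents: 0/1 + 1/2 + 2/2 + 0/1 + 1/1 + 0/1 + 0/1 + 1/2 + 0/3 + 1/2 + 1/1 + 2/2 + 1/1 + 2/2 = 15/2; mean = 15/2 ÷ 14 = 15/28 = 0.535714… → 0.536.

0.536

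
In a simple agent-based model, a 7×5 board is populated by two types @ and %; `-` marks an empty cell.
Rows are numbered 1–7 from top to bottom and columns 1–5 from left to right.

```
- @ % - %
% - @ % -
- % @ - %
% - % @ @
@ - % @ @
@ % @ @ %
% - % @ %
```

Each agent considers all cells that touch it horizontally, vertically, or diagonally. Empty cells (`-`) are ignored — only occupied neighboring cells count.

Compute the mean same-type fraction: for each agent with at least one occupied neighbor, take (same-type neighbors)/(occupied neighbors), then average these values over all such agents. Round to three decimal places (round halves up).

Row 1: (1,2)@ 1/3 · (1,3)% 1/3 · (1,5)% 1/1
Row 2: (2,1)% 1/2 · (2,3)@ 2/5 · (2,4)% 3/5
Row 3: (3,2)% 3/5 · (3,3)@ 2/5 · (3,5)% 1/3
Row 4: (4,1)% 1/2 · (4,3)% 2/5 · (4,4)@ 4/7 · (4,5)@ 3/4
Row 5: (5,1)@ 1/3 · (5,3)% 2/6 · (5,4)@ 5/8 · (5,5)@ 4/5
Row 6: (6,1)@ 1/3 · (6,2)% 3/6 · (6,3)@ 3/6 · (6,4)@ 4/8 · (6,5)% 1/5
Row 7: (7,1)% 1/2 · (7,3)% 1/4 · (7,4)@ 2/5 · (7,5)% 1/3
Sum over 26 agents: 1/3 + 1/3 + 1/1 + 1/2 + 2/5 + 3/5 + 3/5 + 2/5 + 1/3 + 1/2 + 2/5 + 4/7 + 3/4 + 1/3 + 2/6 + 5/8 + 4/5 + 1/3 + 3/6 + 3/6 + 4/8 + 1/5 + 1/2 + 1/4 + 2/5 + 1/3 = 10357/840; mean = 10357/840 ÷ 26 = 10357/21840 = 0.474221… → 0.474.

0.474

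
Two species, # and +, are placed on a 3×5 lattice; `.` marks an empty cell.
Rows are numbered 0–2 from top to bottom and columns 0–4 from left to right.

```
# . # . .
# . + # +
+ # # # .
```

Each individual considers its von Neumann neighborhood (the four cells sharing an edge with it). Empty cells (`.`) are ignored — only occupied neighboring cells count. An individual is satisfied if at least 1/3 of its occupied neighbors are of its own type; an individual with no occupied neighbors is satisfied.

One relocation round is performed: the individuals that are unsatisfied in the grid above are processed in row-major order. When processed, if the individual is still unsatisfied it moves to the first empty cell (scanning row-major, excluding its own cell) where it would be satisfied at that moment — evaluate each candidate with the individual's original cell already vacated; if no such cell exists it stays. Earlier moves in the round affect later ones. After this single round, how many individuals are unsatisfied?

Initially unsatisfied (in order): (0,2), (1,2), (1,4), (2,0).
  (0,2) → (0,1).
  (1,2) → (0,4).
  (1,4): now satisfied by earlier moves; stays.
  (2,0) → (0,3).
Resulting grid:
# # . + +
# . . # +
. # # # .
All satisfied now.

0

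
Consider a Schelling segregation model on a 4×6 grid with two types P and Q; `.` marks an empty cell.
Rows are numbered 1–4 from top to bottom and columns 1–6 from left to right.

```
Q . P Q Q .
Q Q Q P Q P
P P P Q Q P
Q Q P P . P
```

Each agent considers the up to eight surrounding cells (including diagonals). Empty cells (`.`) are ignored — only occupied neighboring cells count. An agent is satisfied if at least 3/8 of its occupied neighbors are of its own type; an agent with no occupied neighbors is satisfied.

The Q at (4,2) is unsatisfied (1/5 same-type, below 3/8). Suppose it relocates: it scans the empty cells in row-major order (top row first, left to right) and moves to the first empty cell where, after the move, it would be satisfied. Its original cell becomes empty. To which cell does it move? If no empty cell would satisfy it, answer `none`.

(1,2)

Vacating (4,2). Empty cells in order:
  (1,2): 4/5 same-type → satisfied — stop here.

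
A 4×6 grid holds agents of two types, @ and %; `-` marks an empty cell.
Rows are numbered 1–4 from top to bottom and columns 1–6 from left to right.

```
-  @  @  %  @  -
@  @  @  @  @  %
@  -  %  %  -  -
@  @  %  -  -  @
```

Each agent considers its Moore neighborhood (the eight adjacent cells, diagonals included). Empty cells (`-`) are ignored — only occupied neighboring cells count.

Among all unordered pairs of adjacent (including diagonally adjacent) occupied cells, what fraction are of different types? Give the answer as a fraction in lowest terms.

5/12

Scan each occupied cell's neighbors to the right and below (and the two forward diagonals) so each pair is counted once.
Row 1: @(1,2)–@(1,3)= @(1,2)–@(2,2)= @(1,2)–@(2,3)= @(1,2)–@(2,1)= @(1,3)–%(1,4)≠ @(1,3)–@(2,3)= @(1,3)–@(2,4)= @(1,3)–@(2,2)= %(1,4)–@(1,5)≠ %(1,4)–@(2,4)≠ %(1,4)–@(2,5)≠ %(1,4)–@(2,3)≠ @(1,5)–@(2,5)= @(1,5)–%(2,6)≠ @(1,5)–@(2,4)=  → 6/15 unlike.
Row 2: @(2,1)–@(2,2)= @(2,1)–@(3,1)= @(2,2)–@(2,3)= @(2,2)–%(3,3)≠ @(2,2)–@(3,1)= @(2,3)–@(2,4)= @(2,3)–%(3,3)≠ @(2,3)–%(3,4)≠ @(2,4)–@(2,5)= @(2,4)–%(3,4)≠ @(2,4)–%(3,3)≠ @(2,5)–%(2,6)≠ @(2,5)–%(3,4)≠  → 7/13 unlike.
Row 3: @(3,1)–@(4,1)= @(3,1)–@(4,2)= %(3,3)–%(3,4)= %(3,3)–%(4,3)= %(3,3)–@(4,2)≠ %(3,4)–%(4,3)=  → 1/6 unlike.
Row 4: @(4,1)–@(4,2)= @(4,2)–%(4,3)≠  → 1/2 unlike.
Total adjacent occupied pairs: 36; unlike-type pairs: 15.
15/36 reduces to 5/12.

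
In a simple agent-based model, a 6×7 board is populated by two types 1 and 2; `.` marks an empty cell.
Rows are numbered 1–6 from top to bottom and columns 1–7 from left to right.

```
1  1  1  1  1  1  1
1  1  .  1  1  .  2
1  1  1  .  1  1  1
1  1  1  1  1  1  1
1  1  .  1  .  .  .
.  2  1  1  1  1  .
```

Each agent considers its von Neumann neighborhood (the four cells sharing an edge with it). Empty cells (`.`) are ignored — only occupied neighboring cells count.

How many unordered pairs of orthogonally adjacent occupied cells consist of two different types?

4

Scan each occupied cell's neighbors to the right and below so each pair is counted once.
From row 1: 1 unlike of 11 pairs (running 1/11).
From row 2: 1 unlike of 6 pairs (running 2/17).
From row 3: 0 unlike of 10 pairs (running 2/27).
From row 4: 0 unlike of 9 pairs (running 2/36).
From row 5: 1 unlike of 3 pairs (running 3/39).
From row 6: 1 unlike of 4 pairs (running 4/43).
Total adjacent occupied pairs: 43; unlike-type pairs: 4.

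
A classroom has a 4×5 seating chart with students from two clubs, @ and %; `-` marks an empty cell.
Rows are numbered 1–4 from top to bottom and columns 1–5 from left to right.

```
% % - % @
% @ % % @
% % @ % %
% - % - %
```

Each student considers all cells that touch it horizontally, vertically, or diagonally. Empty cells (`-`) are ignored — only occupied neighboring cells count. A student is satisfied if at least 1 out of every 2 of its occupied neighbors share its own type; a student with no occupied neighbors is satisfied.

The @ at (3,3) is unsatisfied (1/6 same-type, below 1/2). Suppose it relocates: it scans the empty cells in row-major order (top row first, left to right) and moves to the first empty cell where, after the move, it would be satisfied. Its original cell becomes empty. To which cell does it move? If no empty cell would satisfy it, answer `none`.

Vacating (3,3). Empty cells in order:
  (1,3): 1/5 same-type → still unsatisfied.
  (4,2): 0/4 same-type → still unsatisfied.
  (4,4): 0/4 same-type → still unsatisfied.

none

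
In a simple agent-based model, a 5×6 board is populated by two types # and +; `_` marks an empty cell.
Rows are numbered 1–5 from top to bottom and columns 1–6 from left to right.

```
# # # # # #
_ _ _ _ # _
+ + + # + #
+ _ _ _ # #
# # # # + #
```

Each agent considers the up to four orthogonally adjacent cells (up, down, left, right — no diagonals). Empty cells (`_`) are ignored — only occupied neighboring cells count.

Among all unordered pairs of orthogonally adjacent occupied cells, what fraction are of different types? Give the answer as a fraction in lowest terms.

3/8

Scan each occupied cell's neighbors to the right and below so each pair is counted once.
From row 1: 0 unlike of 6 pairs (running 0/6).
From row 2: 1 unlike of 1 pairs (running 1/7).
From row 3: 4 unlike of 8 pairs (running 5/15).
From row 4: 2 unlike of 4 pairs (running 7/19).
From row 5: 2 unlike of 5 pairs (running 9/24).
Total adjacent occupied pairs: 24; unlike-type pairs: 9.
9/24 reduces to 3/8.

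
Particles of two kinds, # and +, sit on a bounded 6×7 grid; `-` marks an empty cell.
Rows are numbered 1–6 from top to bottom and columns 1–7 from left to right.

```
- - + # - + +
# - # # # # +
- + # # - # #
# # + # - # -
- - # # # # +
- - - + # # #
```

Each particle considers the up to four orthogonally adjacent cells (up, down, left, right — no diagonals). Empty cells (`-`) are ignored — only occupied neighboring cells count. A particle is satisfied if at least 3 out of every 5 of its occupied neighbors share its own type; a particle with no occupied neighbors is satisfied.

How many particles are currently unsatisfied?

(1,3)+ 0/2 ✗
(1,4)# 1/2 ✗
(1,6)+ 1/2 ✗
(1,7)+ 2/2 ✓
(2,1)# 0/0 ✓
(2,3)# 2/3 ✓
(2,4)# 4/4 ✓
(2,5)# 2/2 ✓
(2,6)# 2/4 ✗
(2,7)+ 1/3 ✗
(3,2)+ 0/2 ✗
(3,3)# 2/4 ✗
(3,4)# 3/3 ✓
(3,6)# 3/3 ✓
(3,7)# 1/2 ✗
(4,1)# 1/1 ✓
(4,2)# 1/3 ✗
(4,3)+ 0/4 ✗
(4,4)# 2/3 ✓
(4,6)# 2/2 ✓
(5,3)# 1/2 ✗
(5,4)# 3/4 ✓
(5,5)# 3/3 ✓
(5,6)# 3/4 ✓
(5,7)+ 0/2 ✗
(6,4)+ 0/2 ✗
(6,5)# 2/3 ✓
(6,6)# 3/3 ✓
(6,7)# 1/2 ✗
Unsatisfied: (1,3), (1,4), (1,6), (2,6), (2,7), (3,2), (3,3), (3,7), (4,2), (4,3), (5,3), (5,7), (6,4), (6,7) — 14 in total.

14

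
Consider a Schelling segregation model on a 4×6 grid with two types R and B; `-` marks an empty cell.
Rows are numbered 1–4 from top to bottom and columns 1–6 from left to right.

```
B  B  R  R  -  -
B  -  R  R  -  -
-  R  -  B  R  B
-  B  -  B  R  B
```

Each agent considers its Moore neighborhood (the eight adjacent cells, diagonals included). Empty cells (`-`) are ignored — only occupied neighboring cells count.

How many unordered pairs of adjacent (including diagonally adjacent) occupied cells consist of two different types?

Scan each occupied cell's neighbors to the right and below (and the two forward diagonals) so each pair is counted once.
Row 1: B(1,1)–B(1,2)= B(1,1)–B(2,1)= B(1,2)–R(1,3)≠ B(1,2)–R(2,3)≠ B(1,2)–B(2,1)= R(1,3)–R(1,4)= R(1,3)–R(2,3)= R(1,3)–R(2,4)= R(1,4)–R(2,4)= R(1,4)–R(2,3)=  → 2/10 unlike.
Row 2: B(2,1)–R(3,2)≠ R(2,3)–R(2,4)= R(2,3)–B(3,4)≠ R(2,3)–R(3,2)= R(2,4)–B(3,4)≠ R(2,4)–R(3,5)=  → 3/6 unlike.
Row 3: R(3,2)–B(4,2)≠ B(3,4)–R(3,5)≠ B(3,4)–B(4,4)= B(3,4)–R(4,5)≠ R(3,5)–B(3,6)≠ R(3,5)–R(4,5)= R(3,5)–B(4,6)≠ R(3,5)–B(4,4)≠ B(3,6)–B(4,6)= B(3,6)–R(4,5)≠  → 7/10 unlike.
Row 4: B(4,4)–R(4,5)≠ R(4,5)–B(4,6)≠  → 2/2 unlike.
Total adjacent occupied pairs: 28; unlike-type pairs: 14.

14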